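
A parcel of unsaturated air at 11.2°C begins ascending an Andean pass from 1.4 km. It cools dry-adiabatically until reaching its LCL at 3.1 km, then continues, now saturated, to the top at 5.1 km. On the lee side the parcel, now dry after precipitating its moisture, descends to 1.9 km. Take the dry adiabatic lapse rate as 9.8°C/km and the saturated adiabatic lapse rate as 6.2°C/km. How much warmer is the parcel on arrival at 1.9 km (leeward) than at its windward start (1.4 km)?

Dry to 3100 m: -9.8 × 1.7 km = -16.66°C, so T = -5.46°C.
Saturated to 5100 m: -6.2 × 2 km = -12.4°C, so T = -17.86°C.
Dry descent to 1900 m: +9.8 × 3.2 km = +31.36°C, so T = 13.5°C.
Net change vs windward start: 13.5 − 11.2 = +2.3°C

+2.3°C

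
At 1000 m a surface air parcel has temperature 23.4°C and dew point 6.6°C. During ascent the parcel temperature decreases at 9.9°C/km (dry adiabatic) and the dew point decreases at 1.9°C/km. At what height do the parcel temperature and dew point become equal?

T and T_d converge at 9.9 − 1.9 = 8°C per km
Height above start = (23.4 − 6.6) / 8 = 2.1 km
LCL altitude = 1000 m + 2100 m = 3100 m

3100 m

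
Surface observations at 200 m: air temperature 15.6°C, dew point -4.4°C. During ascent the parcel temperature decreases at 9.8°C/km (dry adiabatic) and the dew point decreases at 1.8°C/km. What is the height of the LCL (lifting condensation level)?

T and T_d converge at 9.8 − 1.8 = 8°C per km
Height above start = (15.6 − (-4.4)) / 8 = 2.5 km
LCL altitude = 200 m + 2500 m = 2700 m

2700 m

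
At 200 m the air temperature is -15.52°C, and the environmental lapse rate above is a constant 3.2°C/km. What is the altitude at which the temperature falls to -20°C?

1600 m

Height above start = (-15.52 − (-20)) / 3.2 = 1.4 km
Altitude = 200 m + 1400 m = 1600 m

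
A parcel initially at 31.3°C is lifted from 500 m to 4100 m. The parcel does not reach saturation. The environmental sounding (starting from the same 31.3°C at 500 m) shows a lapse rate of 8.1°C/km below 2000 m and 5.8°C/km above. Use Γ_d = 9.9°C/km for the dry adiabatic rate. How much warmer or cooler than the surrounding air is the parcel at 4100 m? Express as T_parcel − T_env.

Parcel:
  500–4100 m, dry: Δz = 3.6 km ⇒ ΔT = -35.64°C; T = -4.34°C
Environment:
  500–2000 m, environment, lower layer: Δz = 1.5 km ⇒ ΔT = -12.15°C; T = 19.15°C
  2000–4100 m, environment, upper layer: Δz = 2.1 km ⇒ ΔT = -12.18°C; T = 6.97°C
T_parcel − T_env = -4.34 − 6.97 = -11.31°C

-11.31°C (parcel cooler than environment)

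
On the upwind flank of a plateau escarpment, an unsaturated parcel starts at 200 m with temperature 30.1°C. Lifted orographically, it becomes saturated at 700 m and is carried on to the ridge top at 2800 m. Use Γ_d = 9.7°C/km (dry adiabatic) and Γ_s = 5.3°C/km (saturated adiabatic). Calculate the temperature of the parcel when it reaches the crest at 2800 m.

200–700 m, dry: Δz = 0.5 km ⇒ ΔT = -4.85°C; T = 25.25°C
700–2800 m, saturated: Δz = 2.1 km ⇒ ΔT = -11.13°C; T = 14.12°C

14.12°C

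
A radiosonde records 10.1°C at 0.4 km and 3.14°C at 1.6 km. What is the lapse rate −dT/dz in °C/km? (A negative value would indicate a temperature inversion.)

5.8°C/km

Γ = −ΔT/Δz = (10.1 − 3.14) / (1600 − 400) m
  = 6.96°C / 1.2 km = 5.8°C/km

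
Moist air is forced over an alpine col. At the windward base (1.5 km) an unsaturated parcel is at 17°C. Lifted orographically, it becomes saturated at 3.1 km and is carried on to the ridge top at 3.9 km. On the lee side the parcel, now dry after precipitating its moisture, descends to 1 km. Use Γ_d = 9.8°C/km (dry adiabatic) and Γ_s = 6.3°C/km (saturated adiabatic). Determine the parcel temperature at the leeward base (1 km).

24.7°C

Dry to 3100 m: -9.8 × 1.6 km = -15.68°C, so T = 1.32°C.
Saturated to 3900 m: -6.3 × 0.8 km = -5.04°C, so T = -3.72°C.
Dry descent to 1000 m: +9.8 × 2.9 km = +28.42°C, so T = 24.7°C.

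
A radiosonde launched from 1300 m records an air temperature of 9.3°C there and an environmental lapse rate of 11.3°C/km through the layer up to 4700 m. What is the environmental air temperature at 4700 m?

1300 → 4700 m (environmental, 11.3°C/km): ΔT = -11.3 × 3.4 = -38.42°C → T = -29.12°C

-29.12°C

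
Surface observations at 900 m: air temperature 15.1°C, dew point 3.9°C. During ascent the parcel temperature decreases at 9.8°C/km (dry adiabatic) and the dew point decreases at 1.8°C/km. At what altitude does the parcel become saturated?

2300 m

T and T_d converge at 9.8 − 1.8 = 8°C per km
Height above start = (15.1 − 3.9) / 8 = 1.4 km
LCL altitude = 900 m + 1400 m = 2300 m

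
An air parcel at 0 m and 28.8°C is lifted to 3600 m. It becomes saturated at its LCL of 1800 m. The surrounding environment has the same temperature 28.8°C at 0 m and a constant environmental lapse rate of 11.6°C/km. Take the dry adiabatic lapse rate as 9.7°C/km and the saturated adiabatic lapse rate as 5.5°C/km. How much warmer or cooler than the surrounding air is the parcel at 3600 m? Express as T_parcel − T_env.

Parcel:
  0–1800 m, dry: Δz = 1.8 km ⇒ ΔT = -17.46°C; T = 11.34°C
  1800–3600 m, saturated: Δz = 1.8 km ⇒ ΔT = -9.9°C; T = 1.44°C
Environment:
  0–3600 m, environment: Δz = 3.6 km ⇒ ΔT = -41.76°C; T = -12.96°C
T_parcel − T_env = 1.44 − (-12.96) = +14.4°C

+14.4°C (parcel warmer than environment)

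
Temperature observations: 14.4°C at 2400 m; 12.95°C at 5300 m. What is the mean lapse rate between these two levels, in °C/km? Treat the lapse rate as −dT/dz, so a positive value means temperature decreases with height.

Γ = −ΔT/Δz = (14.4 − 12.95) / (5300 − 2400) m
  = 1.45°C / 2.9 km = 0.5°C/km

0.5°C/km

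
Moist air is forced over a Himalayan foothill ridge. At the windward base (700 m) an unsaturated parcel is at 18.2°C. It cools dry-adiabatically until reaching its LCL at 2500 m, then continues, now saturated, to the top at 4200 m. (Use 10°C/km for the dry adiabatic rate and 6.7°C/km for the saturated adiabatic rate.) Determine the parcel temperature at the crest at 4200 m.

From 700 m to 2500 m (dry): cools by 10 × 1.8 = 18°C, giving 0.2°C.
From 2500 m to 4200 m (saturated): cools by 6.7 × 1.7 = 11.39°C, giving -11.19°C.

-11.19°C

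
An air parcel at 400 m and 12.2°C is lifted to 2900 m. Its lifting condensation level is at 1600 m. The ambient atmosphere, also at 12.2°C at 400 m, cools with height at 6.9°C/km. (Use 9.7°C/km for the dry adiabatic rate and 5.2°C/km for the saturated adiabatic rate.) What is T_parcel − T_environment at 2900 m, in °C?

-1.15°C (parcel cooler than environment)

Parcel:
  400–1600 m, dry: Δz = 1.2 km ⇒ ΔT = -11.64°C; T = 0.56°C
  1600–2900 m, saturated: Δz = 1.3 km ⇒ ΔT = -6.76°C; T = -6.2°C
Environment:
  400–2900 m, environment: Δz = 2.5 km ⇒ ΔT = -17.25°C; T = -5.05°C
T_parcel − T_env = -6.2 − (-5.05) = -1.15°C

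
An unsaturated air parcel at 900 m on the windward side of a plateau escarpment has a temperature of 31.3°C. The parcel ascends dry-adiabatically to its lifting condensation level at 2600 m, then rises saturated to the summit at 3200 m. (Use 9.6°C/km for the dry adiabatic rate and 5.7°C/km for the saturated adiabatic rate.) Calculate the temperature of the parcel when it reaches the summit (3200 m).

11.56°C

Dry to 2600 m: -9.6 × 1.7 km = -16.32°C, so T = 14.98°C.
Saturated to 3200 m: -5.7 × 0.6 km = -3.42°C, so T = 11.56°C.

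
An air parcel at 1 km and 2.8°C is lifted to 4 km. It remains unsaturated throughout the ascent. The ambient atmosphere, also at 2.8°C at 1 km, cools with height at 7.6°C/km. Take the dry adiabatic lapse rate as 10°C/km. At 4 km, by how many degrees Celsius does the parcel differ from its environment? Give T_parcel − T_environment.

-7.2°C (parcel cooler than environment)

Parcel:
  1000 → 4000 m (dry, 10°C/km): ΔT = -10 × 3 = -30°C → T = -27.2°C
Environment:
  1000 → 4000 m (environment, 7.6°C/km): ΔT = -7.6 × 3 = -22.8°C → T = -20°C
T_parcel − T_env = -27.2 − (-20) = -7.2°C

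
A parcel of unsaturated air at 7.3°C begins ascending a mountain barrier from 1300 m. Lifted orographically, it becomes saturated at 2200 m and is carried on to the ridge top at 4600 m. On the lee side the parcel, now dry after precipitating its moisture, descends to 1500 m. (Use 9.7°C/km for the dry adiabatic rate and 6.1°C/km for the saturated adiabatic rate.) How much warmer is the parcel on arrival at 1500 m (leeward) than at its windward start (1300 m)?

+6.7°C

1300–2200 m, dry: Δz = 0.9 km ⇒ ΔT = -8.73°C; T = -1.43°C
2200–4600 m, saturated: Δz = 2.4 km ⇒ ΔT = -14.64°C; T = -16.07°C
4600–1500 m, dry descent: Δz = 3.1 km ⇒ ΔT = +30.07°C; T = 14°C
Net change vs windward start: 14 − 7.3 = +6.7°C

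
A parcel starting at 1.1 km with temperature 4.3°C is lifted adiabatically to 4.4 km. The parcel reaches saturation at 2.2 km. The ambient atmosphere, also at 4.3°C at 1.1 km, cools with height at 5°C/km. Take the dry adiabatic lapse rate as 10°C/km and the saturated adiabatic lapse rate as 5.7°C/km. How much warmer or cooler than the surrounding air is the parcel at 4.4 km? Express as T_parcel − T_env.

Parcel:
  1100–2200 m, dry: Δz = 1.1 km ⇒ ΔT = -11°C; T = -6.7°C
  2200–4400 m, saturated: Δz = 2.2 km ⇒ ΔT = -12.54°C; T = -19.24°C
Environment:
  1100–4400 m, environment: Δz = 3.3 km ⇒ ΔT = -16.5°C; T = -12.2°C
T_parcel − T_env = -19.24 − (-12.2) = -7.04°C

-7.04°C (parcel cooler than environment)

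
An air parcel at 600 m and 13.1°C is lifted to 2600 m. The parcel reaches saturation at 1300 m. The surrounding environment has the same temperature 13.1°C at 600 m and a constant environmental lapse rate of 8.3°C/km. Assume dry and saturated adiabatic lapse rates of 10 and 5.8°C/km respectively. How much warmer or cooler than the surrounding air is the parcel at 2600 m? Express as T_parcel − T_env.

Parcel:
  600–1300 m, dry: Δz = 0.7 km ⇒ ΔT = -7°C; T = 6.1°C
  1300–2600 m, saturated: Δz = 1.3 km ⇒ ΔT = -7.54°C; T = -1.44°C
Environment:
  600–2600 m, environment: Δz = 2 km ⇒ ΔT = -16.6°C; T = -3.5°C
T_parcel − T_env = -1.44 − (-3.5) = +2.06°C

+2.06°C (parcel warmer than environment)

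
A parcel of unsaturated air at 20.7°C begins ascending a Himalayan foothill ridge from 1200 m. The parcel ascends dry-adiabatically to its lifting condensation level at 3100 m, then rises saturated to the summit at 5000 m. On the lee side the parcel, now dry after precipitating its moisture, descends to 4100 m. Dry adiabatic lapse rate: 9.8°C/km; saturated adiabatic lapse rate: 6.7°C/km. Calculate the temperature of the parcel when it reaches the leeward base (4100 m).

-1.83°C

1200 → 3100 m (dry, 9.8°C/km): ΔT = -9.8 × 1.9 = -18.62°C → T = 2.08°C
3100 → 5000 m (saturated, 6.7°C/km): ΔT = -6.7 × 1.9 = -12.73°C → T = -10.65°C
5000 → 4100 m (dry descent, 9.8°C/km): ΔT = +9.8 × 0.9 = +8.82°C → T = -1.83°C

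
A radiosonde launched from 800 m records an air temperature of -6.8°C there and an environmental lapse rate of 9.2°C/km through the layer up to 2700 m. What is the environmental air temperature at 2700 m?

-24.28°C

800–2700 m, environmental: Δz = 1.9 km ⇒ ΔT = -17.48°C; T = -24.28°C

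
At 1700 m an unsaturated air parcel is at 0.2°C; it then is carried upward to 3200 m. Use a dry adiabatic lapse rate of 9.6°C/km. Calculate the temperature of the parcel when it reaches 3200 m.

Dry adiabatic to 3200 m: -9.6 × 1.5 km = -14.4°C, so T = -14.2°C.

-14.2°C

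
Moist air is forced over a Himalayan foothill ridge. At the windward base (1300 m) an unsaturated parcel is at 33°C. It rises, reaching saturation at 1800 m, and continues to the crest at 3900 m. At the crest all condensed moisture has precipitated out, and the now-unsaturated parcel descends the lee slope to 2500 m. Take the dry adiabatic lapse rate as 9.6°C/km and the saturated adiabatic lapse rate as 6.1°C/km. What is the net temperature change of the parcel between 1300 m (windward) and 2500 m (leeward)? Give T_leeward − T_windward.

-4.17°C

Dry to 1800 m: -9.6 × 0.5 km = -4.8°C, so T = 28.2°C.
Saturated to 3900 m: -6.1 × 2.1 km = -12.81°C, so T = 15.39°C.
Dry descent to 2500 m: +9.6 × 1.4 km = +13.44°C, so T = 28.83°C.
Net change vs windward start: 28.83 − 33 = -4.17°C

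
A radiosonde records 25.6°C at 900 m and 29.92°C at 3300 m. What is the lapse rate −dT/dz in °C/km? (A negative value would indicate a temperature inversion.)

Γ = −ΔT/Δz = (25.6 − 29.92) / (3300 − 900) m
  = -4.32°C / 2.4 km = -1.8°C/km

-1.8°C/km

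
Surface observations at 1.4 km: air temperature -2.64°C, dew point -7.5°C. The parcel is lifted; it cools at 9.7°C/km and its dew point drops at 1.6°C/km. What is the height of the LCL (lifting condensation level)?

2 km

T and T_d converge at 9.7 − 1.6 = 8.1°C per km
Height above start = (-2.64 − (-7.5)) / 8.1 = 0.6 km
LCL altitude = 1400 m + 600 m = 2000 m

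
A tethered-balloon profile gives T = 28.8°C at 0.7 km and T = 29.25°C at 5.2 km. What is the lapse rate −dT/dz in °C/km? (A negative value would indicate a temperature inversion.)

Γ = −ΔT/Δz = (28.8 − 29.25) / (5200 − 700) m
  = -0.45°C / 4.5 km = -0.1°C/km

-0.1°C/km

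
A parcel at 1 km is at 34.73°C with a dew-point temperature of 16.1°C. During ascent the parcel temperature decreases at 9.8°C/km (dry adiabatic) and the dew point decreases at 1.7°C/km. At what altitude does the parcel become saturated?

T and T_d converge at 9.8 − 1.7 = 8.1°C per km
Height above start = (34.73 − 16.1) / 8.1 = 2.3 km
LCL altitude = 1000 m + 2300 m = 3300 m

3.3 km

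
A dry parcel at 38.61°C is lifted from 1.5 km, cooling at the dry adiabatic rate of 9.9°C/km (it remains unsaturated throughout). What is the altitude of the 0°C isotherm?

Height above start = (38.61 − 0) / 9.9 = 3.9 km
Altitude = 1500 m + 3900 m = 5400 m

5.4 km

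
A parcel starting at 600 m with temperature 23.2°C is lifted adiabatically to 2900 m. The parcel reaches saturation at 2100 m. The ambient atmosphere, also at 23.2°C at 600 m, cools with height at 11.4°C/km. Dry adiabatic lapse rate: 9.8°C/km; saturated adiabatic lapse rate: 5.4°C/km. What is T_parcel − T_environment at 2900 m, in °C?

+7.2°C (parcel warmer than environment)

Parcel:
  600–2100 m, dry: Δz = 1.5 km ⇒ ΔT = -14.7°C; T = 8.5°C
  2100–2900 m, saturated: Δz = 0.8 km ⇒ ΔT = -4.32°C; T = 4.18°C
Environment:
  600–2900 m, environment: Δz = 2.3 km ⇒ ΔT = -26.22°C; T = -3.02°C
T_parcel − T_env = 4.18 − (-3.02) = +7.2°C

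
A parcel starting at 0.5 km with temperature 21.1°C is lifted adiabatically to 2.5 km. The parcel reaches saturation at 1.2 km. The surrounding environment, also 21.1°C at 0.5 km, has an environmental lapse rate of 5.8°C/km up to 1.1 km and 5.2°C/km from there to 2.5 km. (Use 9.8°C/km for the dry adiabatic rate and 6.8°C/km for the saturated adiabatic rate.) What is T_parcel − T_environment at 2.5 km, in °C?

-4.94°C (parcel cooler than environment)

Parcel:
  From 500 m to 1200 m (dry): cools by 9.8 × 0.7 = 6.86°C, giving 14.24°C.
  From 1200 m to 2500 m (saturated): cools by 6.8 × 1.3 = 8.84°C, giving 5.4°C.
Environment:
  From 500 m to 1100 m (environment, lower layer): cools by 5.8 × 0.6 = 3.48°C, giving 17.62°C.
  From 1100 m to 2500 m (environment, upper layer): cools by 5.2 × 1.4 = 7.28°C, giving 10.34°C.
T_parcel − T_env = 5.4 − 10.34 = -4.94°C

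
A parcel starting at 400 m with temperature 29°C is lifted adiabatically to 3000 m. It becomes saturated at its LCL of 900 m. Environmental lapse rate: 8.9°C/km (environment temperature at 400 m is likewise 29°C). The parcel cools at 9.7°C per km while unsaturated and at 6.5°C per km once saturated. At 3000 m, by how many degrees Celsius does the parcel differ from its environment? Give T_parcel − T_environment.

+4.64°C (parcel warmer than environment)

Parcel:
  From 400 m to 900 m (dry): cools by 9.7 × 0.5 = 4.85°C, giving 24.15°C.
  From 900 m to 3000 m (saturated): cools by 6.5 × 2.1 = 13.65°C, giving 10.5°C.
Environment:
  From 400 m to 3000 m (environment): cools by 8.9 × 2.6 = 23.14°C, giving 5.86°C.
T_parcel − T_env = 10.5 − 5.86 = +4.64°C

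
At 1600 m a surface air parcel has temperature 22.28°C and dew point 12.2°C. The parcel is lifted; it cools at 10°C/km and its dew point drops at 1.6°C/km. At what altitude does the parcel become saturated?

T and T_d converge at 10 − 1.6 = 8.4°C per km
Height above start = (22.28 − 12.2) / 8.4 = 1.2 km
LCL altitude = 1600 m + 1200 m = 2800 m

2800 m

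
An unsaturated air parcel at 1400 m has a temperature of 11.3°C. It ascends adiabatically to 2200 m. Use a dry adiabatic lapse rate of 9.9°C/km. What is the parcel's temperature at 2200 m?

3.38°C

Dry adiabatic to 2200 m: -9.9 × 0.8 km = -7.92°C, so T = 3.38°C.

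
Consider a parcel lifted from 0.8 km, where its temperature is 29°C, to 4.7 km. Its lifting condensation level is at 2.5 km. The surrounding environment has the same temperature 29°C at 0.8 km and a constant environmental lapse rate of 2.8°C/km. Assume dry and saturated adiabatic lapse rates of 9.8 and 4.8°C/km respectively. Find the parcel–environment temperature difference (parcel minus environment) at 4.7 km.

-16.3°C (parcel cooler than environment)

Parcel:
  Dry to 2500 m: -9.8 × 1.7 km = -16.66°C, so T = 12.34°C.
  Saturated to 4700 m: -4.8 × 2.2 km = -10.56°C, so T = 1.78°C.
Environment:
  Environment to 4700 m: -2.8 × 3.9 km = -10.92°C, so T = 18.08°C.
T_parcel − T_env = 1.78 − 18.08 = -16.3°C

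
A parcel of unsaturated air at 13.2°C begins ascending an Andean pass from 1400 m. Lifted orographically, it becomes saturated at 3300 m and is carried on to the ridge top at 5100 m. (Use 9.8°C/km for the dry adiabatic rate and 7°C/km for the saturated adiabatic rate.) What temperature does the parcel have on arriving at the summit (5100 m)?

1400–3300 m, dry: Δz = 1.9 km ⇒ ΔT = -18.62°C; T = -5.42°C
3300–5100 m, saturated: Δz = 1.8 km ⇒ ΔT = -12.6°C; T = -18.02°C

-18.02°C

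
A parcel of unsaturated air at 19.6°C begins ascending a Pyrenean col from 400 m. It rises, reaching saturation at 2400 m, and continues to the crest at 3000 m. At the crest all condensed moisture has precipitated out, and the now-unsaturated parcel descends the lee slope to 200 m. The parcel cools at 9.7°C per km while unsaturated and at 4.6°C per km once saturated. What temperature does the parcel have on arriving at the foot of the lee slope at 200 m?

Dry to 2400 m: -9.7 × 2 km = -19.4°C, so T = 0.2°C.
Saturated to 3000 m: -4.6 × 0.6 km = -2.76°C, so T = -2.56°C.
Dry descent to 200 m: +9.7 × 2.8 km = +27.16°C, so T = 24.6°C.

24.6°C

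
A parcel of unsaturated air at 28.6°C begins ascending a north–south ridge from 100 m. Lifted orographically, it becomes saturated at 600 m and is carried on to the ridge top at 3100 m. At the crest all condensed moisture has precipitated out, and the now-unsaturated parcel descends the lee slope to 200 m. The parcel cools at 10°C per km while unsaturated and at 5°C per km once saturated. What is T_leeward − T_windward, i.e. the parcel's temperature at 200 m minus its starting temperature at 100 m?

+11.5°C

From 100 m to 600 m (dry): cools by 10 × 0.5 = 5°C, giving 23.6°C.
From 600 m to 3100 m (saturated): cools by 5 × 2.5 = 12.5°C, giving 11.1°C.
From 3100 m to 200 m (dry descent): warms by 10 × 2.9 = 29°C, giving 40.1°C.
Net change vs windward start: 40.1 − 28.6 = +11.5°C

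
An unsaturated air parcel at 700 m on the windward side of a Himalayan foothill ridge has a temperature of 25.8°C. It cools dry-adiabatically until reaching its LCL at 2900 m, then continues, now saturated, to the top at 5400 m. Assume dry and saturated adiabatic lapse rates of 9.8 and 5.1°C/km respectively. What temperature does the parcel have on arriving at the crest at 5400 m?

700–2900 m, dry: Δz = 2.2 km ⇒ ΔT = -21.56°C; T = 4.24°C
2900–5400 m, saturated: Δz = 2.5 km ⇒ ΔT = -12.75°C; T = -8.51°C

-8.51°C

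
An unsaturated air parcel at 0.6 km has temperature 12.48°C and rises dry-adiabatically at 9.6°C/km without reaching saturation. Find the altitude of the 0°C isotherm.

Height above start = (12.48 − 0) / 9.6 = 1.3 km
Altitude = 600 m + 1300 m = 1900 m

1.9 km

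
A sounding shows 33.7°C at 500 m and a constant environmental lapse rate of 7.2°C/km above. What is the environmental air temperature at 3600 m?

From 500 m to 3600 m (environmental): cools by 7.2 × 3.1 = 22.32°C, giving 11.38°C.

11.38°C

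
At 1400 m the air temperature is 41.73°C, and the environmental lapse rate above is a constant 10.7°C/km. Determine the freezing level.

Height above start = (41.73 − 0) / 10.7 = 3.9 km
Altitude = 1400 m + 3900 m = 5300 m

5300 m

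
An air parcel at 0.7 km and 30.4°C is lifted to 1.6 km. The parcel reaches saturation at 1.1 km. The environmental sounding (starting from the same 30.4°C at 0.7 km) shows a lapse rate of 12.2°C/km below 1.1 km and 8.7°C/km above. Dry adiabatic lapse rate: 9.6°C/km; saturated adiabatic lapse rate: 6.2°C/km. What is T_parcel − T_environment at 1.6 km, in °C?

Parcel:
  Dry to 1100 m: -9.6 × 0.4 km = -3.84°C, so T = 26.56°C.
  Saturated to 1600 m: -6.2 × 0.5 km = -3.1°C, so T = 23.46°C.
Environment:
  Environment, lower layer to 1100 m: -12.2 × 0.4 km = -4.88°C, so T = 25.52°C.
  Environment, upper layer to 1600 m: -8.7 × 0.5 km = -4.35°C, so T = 21.17°C.
T_parcel − T_env = 23.46 − 21.17 = +2.29°C

+2.29°C (parcel warmer than environment)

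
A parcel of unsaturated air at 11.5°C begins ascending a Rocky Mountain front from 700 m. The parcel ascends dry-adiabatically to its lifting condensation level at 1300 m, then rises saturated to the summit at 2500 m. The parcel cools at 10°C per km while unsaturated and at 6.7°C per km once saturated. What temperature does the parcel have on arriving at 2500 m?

-2.54°C

700–1300 m, dry: Δz = 0.6 km ⇒ ΔT = -6°C; T = 5.5°C
1300–2500 m, saturated: Δz = 1.2 km ⇒ ΔT = -8.04°C; T = -2.54°C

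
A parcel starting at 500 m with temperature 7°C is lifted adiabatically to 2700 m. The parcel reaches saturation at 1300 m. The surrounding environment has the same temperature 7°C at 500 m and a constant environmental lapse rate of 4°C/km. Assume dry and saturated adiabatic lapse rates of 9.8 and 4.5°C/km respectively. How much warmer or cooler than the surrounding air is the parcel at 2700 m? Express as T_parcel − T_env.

-5.34°C (parcel cooler than environment)

Parcel:
  From 500 m to 1300 m (dry): cools by 9.8 × 0.8 = 7.84°C, giving -0.84°C.
  From 1300 m to 2700 m (saturated): cools by 4.5 × 1.4 = 6.3°C, giving -7.14°C.
Environment:
  From 500 m to 2700 m (environment): cools by 4 × 2.2 = 8.8°C, giving -1.8°C.
T_parcel − T_env = -7.14 − (-1.8) = -5.34°C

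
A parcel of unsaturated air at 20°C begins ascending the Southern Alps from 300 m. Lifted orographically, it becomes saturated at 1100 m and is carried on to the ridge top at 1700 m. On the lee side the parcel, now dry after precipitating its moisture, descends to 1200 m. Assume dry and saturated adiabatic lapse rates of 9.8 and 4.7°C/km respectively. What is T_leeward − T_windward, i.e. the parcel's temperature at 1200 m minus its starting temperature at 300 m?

300–1100 m, dry: Δz = 0.8 km ⇒ ΔT = -7.84°C; T = 12.16°C
1100–1700 m, saturated: Δz = 0.6 km ⇒ ΔT = -2.82°C; T = 9.34°C
1700–1200 m, dry descent: Δz = 0.5 km ⇒ ΔT = +4.9°C; T = 14.24°C
Net change vs windward start: 14.24 − 20 = -5.76°C

-5.76°C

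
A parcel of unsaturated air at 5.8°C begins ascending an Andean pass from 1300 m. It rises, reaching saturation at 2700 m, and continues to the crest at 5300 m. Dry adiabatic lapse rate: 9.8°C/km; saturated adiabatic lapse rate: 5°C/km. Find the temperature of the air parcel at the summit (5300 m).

-20.92°C

From 1300 m to 2700 m (dry): cools by 9.8 × 1.4 = 13.72°C, giving -7.92°C.
From 2700 m to 5300 m (saturated): cools by 5 × 2.6 = 13°C, giving -20.92°C.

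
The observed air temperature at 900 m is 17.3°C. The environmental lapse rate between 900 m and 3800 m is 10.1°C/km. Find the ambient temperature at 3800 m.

Environmental to 3800 m: -10.1 × 2.9 km = -29.29°C, so T = -11.99°C.

-11.99°C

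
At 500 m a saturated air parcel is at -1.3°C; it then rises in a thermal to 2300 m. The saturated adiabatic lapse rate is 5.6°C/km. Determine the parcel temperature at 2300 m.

-11.38°C

500 → 2300 m (saturated adiabatic, 5.6°C/km): ΔT = -5.6 × 1.8 = -10.08°C → T = -11.38°C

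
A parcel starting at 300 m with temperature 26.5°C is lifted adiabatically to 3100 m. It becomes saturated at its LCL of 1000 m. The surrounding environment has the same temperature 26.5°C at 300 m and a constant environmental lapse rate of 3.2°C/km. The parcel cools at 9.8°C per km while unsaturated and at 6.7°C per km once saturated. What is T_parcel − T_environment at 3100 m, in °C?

Parcel:
  300 → 1000 m (dry, 9.8°C/km): ΔT = -9.8 × 0.7 = -6.86°C → T = 19.64°C
  1000 → 3100 m (saturated, 6.7°C/km): ΔT = -6.7 × 2.1 = -14.07°C → T = 5.57°C
Environment:
  300 → 3100 m (environment, 3.2°C/km): ΔT = -3.2 × 2.8 = -8.96°C → T = 17.54°C
T_parcel − T_env = 5.57 − 17.54 = -11.97°C

-11.97°C (parcel cooler than environment)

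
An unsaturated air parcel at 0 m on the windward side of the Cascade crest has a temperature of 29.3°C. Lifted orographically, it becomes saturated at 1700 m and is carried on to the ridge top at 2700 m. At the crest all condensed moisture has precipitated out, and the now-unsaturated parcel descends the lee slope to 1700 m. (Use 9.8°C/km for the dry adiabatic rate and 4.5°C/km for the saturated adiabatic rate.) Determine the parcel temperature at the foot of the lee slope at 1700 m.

17.94°C

Dry to 1700 m: -9.8 × 1.7 km = -16.66°C, so T = 12.64°C.
Saturated to 2700 m: -4.5 × 1 km = -4.5°C, so T = 8.14°C.
Dry descent to 1700 m: +9.8 × 1 km = +9.8°C, so T = 17.94°C.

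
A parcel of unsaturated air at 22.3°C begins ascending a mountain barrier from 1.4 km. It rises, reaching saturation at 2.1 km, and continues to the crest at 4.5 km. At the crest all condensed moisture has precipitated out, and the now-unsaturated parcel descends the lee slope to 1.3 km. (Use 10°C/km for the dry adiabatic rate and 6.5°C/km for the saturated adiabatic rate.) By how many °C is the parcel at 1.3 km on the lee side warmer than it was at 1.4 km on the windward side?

+9.4°C

Dry to 2100 m: -10 × 0.7 km = -7°C, so T = 15.3°C.
Saturated to 4500 m: -6.5 × 2.4 km = -15.6°C, so T = -0.3°C.
Dry descent to 1300 m: +10 × 3.2 km = +32°C, so T = 31.7°C.
Net change vs windward start: 31.7 − 22.3 = +9.4°C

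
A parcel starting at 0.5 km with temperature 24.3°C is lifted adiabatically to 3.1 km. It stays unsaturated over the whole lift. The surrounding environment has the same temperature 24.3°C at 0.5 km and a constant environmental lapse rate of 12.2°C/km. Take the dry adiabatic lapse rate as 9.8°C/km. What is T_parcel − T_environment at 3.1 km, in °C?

+6.24°C (parcel warmer than environment)

Parcel:
  Dry to 3100 m: -9.8 × 2.6 km = -25.48°C, so T = -1.18°C.
Environment:
  Environment to 3100 m: -12.2 × 2.6 km = -31.72°C, so T = -7.42°C.
T_parcel − T_env = -1.18 − (-7.42) = +6.24°C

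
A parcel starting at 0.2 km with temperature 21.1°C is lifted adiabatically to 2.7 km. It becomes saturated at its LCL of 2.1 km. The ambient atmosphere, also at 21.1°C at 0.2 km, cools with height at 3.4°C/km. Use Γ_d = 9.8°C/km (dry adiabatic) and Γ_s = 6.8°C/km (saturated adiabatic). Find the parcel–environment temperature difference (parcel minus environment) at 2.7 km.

Parcel:
  200–2100 m, dry: Δz = 1.9 km ⇒ ΔT = -18.62°C; T = 2.48°C
  2100–2700 m, saturated: Δz = 0.6 km ⇒ ΔT = -4.08°C; T = -1.6°C
Environment:
  200–2700 m, environment: Δz = 2.5 km ⇒ ΔT = -8.5°C; T = 12.6°C
T_parcel − T_env = -1.6 − 12.6 = -14.2°C

-14.2°C (parcel cooler than environment)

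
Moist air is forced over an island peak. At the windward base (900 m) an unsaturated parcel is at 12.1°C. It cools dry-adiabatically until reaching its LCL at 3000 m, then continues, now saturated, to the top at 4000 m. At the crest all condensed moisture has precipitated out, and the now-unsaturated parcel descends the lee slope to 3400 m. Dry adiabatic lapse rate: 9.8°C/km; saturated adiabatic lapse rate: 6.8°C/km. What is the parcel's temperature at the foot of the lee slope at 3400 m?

900–3000 m, dry: Δz = 2.1 km ⇒ ΔT = -20.58°C; T = -8.48°C
3000–4000 m, saturated: Δz = 1 km ⇒ ΔT = -6.8°C; T = -15.28°C
4000–3400 m, dry descent: Δz = 0.6 km ⇒ ΔT = +5.88°C; T = -9.4°C

-9.4°C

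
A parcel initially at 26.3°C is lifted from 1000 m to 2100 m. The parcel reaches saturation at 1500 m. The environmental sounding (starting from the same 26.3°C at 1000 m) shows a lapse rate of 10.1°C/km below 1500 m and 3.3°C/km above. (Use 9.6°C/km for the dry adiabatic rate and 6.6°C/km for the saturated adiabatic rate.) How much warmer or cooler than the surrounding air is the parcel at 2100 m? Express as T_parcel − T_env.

Parcel:
  Dry to 1500 m: -9.6 × 0.5 km = -4.8°C, so T = 21.5°C.
  Saturated to 2100 m: -6.6 × 0.6 km = -3.96°C, so T = 17.54°C.
Environment:
  Environment, lower layer to 1500 m: -10.1 × 0.5 km = -5.05°C, so T = 21.25°C.
  Environment, upper layer to 2100 m: -3.3 × 0.6 km = -1.98°C, so T = 19.27°C.
T_parcel − T_env = 17.54 − 19.27 = -1.73°C

-1.73°C (parcel cooler than environment)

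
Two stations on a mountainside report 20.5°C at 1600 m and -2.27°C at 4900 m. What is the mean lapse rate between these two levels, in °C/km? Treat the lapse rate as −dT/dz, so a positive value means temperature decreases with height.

Γ = −ΔT/Δz = (20.5 − (-2.27)) / (4900 − 1600) m
  = 22.77°C / 3.3 km = 6.9°C/km

6.9°C/km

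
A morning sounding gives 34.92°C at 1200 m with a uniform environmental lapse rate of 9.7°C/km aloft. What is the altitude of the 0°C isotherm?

4800 m

Height above start = (34.92 − 0) / 9.7 = 3.6 km
Altitude = 1200 m + 3600 m = 4800 m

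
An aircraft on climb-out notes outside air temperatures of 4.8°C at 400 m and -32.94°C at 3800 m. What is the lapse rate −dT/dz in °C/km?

11.1°C/km

Γ = −ΔT/Δz = (4.8 − (-32.94)) / (3800 − 400) m
  = 37.74°C / 3.4 km = 11.1°C/km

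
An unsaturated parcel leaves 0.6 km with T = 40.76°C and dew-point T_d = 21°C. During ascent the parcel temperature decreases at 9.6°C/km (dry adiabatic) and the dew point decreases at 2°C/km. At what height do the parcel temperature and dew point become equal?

3.2 km

T and T_d converge at 9.6 − 2 = 7.6°C per km
Height above start = (40.76 − 21) / 7.6 = 2.6 km
LCL altitude = 600 m + 2600 m = 3200 m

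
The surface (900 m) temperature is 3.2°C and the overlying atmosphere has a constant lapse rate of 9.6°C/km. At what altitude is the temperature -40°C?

5400 m

Height above start = (3.2 − (-40)) / 9.6 = 4.5 km
Altitude = 900 m + 4500 m = 5400 m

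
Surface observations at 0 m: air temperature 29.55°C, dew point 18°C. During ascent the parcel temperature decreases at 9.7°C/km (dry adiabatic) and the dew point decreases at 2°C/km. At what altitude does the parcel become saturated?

1500 m

T and T_d converge at 9.7 − 2 = 7.7°C per km
Height above start = (29.55 − 18) / 7.7 = 1.5 km
LCL altitude = 0 m + 1500 m = 1500 m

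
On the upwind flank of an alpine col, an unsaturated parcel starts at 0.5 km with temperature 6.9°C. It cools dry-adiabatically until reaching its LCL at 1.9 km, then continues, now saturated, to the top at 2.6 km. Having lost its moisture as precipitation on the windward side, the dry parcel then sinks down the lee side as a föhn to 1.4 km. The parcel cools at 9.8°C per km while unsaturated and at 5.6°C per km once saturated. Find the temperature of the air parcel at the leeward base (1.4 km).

500–1900 m, dry: Δz = 1.4 km ⇒ ΔT = -13.72°C; T = -6.82°C
1900–2600 m, saturated: Δz = 0.7 km ⇒ ΔT = -3.92°C; T = -10.74°C
2600–1400 m, dry descent: Δz = 1.2 km ⇒ ΔT = +11.76°C; T = 1.02°C

1.02°C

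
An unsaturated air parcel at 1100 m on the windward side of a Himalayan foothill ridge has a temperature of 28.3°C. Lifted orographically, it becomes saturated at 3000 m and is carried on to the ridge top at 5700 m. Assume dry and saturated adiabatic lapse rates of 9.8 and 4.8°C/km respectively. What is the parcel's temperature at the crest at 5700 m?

From 1100 m to 3000 m (dry): cools by 9.8 × 1.9 = 18.62°C, giving 9.68°C.
From 3000 m to 5700 m (saturated): cools by 4.8 × 2.7 = 12.96°C, giving -3.28°C.

-3.28°C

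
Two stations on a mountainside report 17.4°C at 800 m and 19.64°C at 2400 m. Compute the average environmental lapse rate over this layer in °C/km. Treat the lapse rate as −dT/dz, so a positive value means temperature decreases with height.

-1.4°C/km

Γ = −ΔT/Δz = (17.4 − 19.64) / (2400 − 800) m
  = -2.24°C / 1.6 km = -1.4°C/km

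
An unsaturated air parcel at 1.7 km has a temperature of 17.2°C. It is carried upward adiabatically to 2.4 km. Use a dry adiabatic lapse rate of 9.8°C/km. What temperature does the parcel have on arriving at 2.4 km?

1700 → 2400 m (dry adiabatic, 9.8°C/km): ΔT = -9.8 × 0.7 = -6.86°C → T = 10.34°C

10.34°C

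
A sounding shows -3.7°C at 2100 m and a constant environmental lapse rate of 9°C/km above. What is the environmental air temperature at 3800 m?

From 2100 m to 3800 m (environmental): cools by 9 × 1.7 = 15.3°C, giving -19°C.

-19°C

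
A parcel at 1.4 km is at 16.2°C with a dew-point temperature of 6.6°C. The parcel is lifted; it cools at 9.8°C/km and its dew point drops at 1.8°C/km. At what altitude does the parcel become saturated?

2.6 km

T and T_d converge at 9.8 − 1.8 = 8°C per km
Height above start = (16.2 − 6.6) / 8 = 1.2 km
LCL altitude = 1400 m + 1200 m = 2600 m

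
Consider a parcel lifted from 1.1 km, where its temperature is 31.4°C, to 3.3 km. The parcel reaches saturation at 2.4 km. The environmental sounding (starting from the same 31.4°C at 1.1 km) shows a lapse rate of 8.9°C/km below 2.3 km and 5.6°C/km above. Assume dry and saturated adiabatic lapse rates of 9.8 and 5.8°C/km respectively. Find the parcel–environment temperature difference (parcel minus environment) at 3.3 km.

-1.68°C (parcel cooler than environment)

Parcel:
  Dry to 2400 m: -9.8 × 1.3 km = -12.74°C, so T = 18.66°C.
  Saturated to 3300 m: -5.8 × 0.9 km = -5.22°C, so T = 13.44°C.
Environment:
  Environment, lower layer to 2300 m: -8.9 × 1.2 km = -10.68°C, so T = 20.72°C.
  Environment, upper layer to 3300 m: -5.6 × 1 km = -5.6°C, so T = 15.12°C.
T_parcel − T_env = 13.44 − 15.12 = -1.68°C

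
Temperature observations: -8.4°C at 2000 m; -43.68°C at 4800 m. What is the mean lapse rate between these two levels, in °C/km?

Γ = −ΔT/Δz = (-8.4 − (-43.68)) / (4800 − 2000) m
  = 35.28°C / 2.8 km = 12.6°C/km

12.6°C/km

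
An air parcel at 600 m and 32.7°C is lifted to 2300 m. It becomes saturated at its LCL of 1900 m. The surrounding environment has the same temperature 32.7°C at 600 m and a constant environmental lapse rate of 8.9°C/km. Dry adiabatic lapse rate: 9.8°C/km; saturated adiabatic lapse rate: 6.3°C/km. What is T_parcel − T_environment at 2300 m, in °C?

Parcel:
  600 → 1900 m (dry, 9.8°C/km): ΔT = -9.8 × 1.3 = -12.74°C → T = 19.96°C
  1900 → 2300 m (saturated, 6.3°C/km): ΔT = -6.3 × 0.4 = -2.52°C → T = 17.44°C
Environment:
  600 → 2300 m (environment, 8.9°C/km): ΔT = -8.9 × 1.7 = -15.13°C → T = 17.57°C
T_parcel − T_env = 17.44 − 17.57 = -0.13°C

-0.13°C (parcel cooler than environment)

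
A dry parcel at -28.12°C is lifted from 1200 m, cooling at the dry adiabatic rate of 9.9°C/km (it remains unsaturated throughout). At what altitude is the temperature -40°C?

Height above start = (-28.12 − (-40)) / 9.9 = 1.2 km
Altitude = 1200 m + 1200 m = 2400 m

2400 m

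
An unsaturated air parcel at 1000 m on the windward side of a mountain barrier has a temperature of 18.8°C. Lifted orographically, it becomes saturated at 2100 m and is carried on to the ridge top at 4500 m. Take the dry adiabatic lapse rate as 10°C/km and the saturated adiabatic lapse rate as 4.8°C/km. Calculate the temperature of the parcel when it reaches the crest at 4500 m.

From 1000 m to 2100 m (dry): cools by 10 × 1.1 = 11°C, giving 7.8°C.
From 2100 m to 4500 m (saturated): cools by 4.8 × 2.4 = 11.52°C, giving -3.72°C.

-3.72°C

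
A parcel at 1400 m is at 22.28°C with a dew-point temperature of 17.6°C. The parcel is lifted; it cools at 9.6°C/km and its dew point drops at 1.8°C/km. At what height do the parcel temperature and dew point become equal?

2000 m

T and T_d converge at 9.6 − 1.8 = 7.8°C per km
Height above start = (22.28 − 17.6) / 7.8 = 0.6 km
LCL altitude = 1400 m + 600 m = 2000 m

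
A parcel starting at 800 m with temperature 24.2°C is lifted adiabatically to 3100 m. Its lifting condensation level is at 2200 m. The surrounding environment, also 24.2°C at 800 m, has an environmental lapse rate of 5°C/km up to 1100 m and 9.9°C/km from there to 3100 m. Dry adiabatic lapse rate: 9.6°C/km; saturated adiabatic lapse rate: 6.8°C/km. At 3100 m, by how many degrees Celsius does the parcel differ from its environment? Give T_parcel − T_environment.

+1.74°C (parcel warmer than environment)

Parcel:
  Dry to 2200 m: -9.6 × 1.4 km = -13.44°C, so T = 10.76°C.
  Saturated to 3100 m: -6.8 × 0.9 km = -6.12°C, so T = 4.64°C.
Environment:
  Environment, lower layer to 1100 m: -5 × 0.3 km = -1.5°C, so T = 22.7°C.
  Environment, upper layer to 3100 m: -9.9 × 2 km = -19.8°C, so T = 2.9°C.
T_parcel − T_env = 4.64 − 2.9 = +1.74°C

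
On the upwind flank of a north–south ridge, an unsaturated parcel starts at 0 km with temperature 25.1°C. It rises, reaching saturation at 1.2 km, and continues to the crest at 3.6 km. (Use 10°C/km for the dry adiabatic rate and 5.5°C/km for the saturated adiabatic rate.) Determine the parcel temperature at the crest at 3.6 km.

0–1200 m, dry: Δz = 1.2 km ⇒ ΔT = -12°C; T = 13.1°C
1200–3600 m, saturated: Δz = 2.4 km ⇒ ΔT = -13.2°C; T = -0.1°C

-0.1°C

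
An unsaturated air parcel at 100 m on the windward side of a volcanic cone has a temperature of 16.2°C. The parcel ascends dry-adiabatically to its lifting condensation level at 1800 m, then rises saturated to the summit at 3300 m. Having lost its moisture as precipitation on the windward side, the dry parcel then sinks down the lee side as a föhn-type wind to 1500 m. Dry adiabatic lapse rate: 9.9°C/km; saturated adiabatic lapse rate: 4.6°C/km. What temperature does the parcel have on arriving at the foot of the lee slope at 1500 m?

10.29°C

Dry to 1800 m: -9.9 × 1.7 km = -16.83°C, so T = -0.63°C.
Saturated to 3300 m: -4.6 × 1.5 km = -6.9°C, so T = -7.53°C.
Dry descent to 1500 m: +9.9 × 1.8 km = +17.82°C, so T = 10.29°C.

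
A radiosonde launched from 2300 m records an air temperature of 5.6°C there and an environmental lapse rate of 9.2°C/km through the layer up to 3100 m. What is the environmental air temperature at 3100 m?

-1.76°C

Environmental to 3100 m: -9.2 × 0.8 km = -7.36°C, so T = -1.76°C.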